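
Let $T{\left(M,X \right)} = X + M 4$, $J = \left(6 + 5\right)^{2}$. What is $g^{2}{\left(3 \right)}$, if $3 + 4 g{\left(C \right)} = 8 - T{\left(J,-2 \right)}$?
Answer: $\frac{227529}{16} \approx 14221.0$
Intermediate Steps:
$J = 121$ ($J = 11^{2} = 121$)
$T{\left(M,X \right)} = X + 4 M$
$g{\left(C \right)} = - \frac{477}{4}$ ($g{\left(C \right)} = - \frac{3}{4} + \frac{8 - \left(-2 + 4 \cdot 121\right)}{4} = - \frac{3}{4} + \frac{8 - \left(-2 + 484\right)}{4} = - \frac{3}{4} + \frac{8 - 482}{4} = - \frac{3}{4} + \frac{1}{4} \left(-474\right) = - \frac{3}{4} - \frac{237}{2} = - \frac{477}{4}$)
$g^{2}{\left(3 \right)} = \left(- \frac{477}{4}\right)^{2} = \frac{227529}{16}$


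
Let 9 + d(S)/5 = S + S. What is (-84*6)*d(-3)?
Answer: 37800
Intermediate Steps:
d(S) = -45 + 10*S (d(S) = -45 + 5*(S + S) = -45 + 5*(2*S) = -45 + 10*S)
(-84*6)*d(-3) = (-84*6)*(-45 + 10*(-3)) = -504*(-45 - 30) = -504*(-75) = 37800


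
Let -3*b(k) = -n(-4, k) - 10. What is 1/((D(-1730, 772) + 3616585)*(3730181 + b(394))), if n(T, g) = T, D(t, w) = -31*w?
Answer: 1/13401253145499 ≈ 7.4620e-14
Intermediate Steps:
b(k) = 2 (b(k) = -(-1*(-4) - 10)/3 = -(4 - 10)/3 = -⅓*(-6) = 2)
1/((D(-1730, 772) + 3616585)*(3730181 + b(394))) = 1/((-31*772 + 3616585)*(3730181 + 2)) = 1/((-23932 + 3616585)*3730183) = 1/(3592653*3730183) = 1/13401253145499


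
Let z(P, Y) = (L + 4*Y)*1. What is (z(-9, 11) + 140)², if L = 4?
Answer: 35344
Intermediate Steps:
z(P, Y) = 4 + 4*Y (z(P, Y) = (4 + 4*Y)*1 = 4 + 4*Y)
(z(-9, 11) + 140)² = ((4 + 4*11) + 140)² = ((4 + 44) + 140)² = (48 + 140)² = 188² = 35344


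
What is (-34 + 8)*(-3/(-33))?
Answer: -26/11 ≈ -2.3636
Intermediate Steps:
(-34 + 8)*(-3/(-33)) = -(-78)*(-1)/33 = -26*1/11 = -26/11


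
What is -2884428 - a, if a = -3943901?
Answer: 1059473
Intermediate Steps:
-2884428 - a = -2884428 - 1*(-3943901) = -2884428 + 3943901 = 1059473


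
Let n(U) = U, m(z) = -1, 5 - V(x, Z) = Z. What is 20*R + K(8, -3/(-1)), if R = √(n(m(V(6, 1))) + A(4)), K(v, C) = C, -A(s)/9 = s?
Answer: 3 + 20*I*√37 ≈ 3.0 + 121.66*I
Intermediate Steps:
V(x, Z) = 5 - Z
A(s) = -9*s
R = I*√37 (R = √(-1 - 9*4) = √(-1 - 36) = √(-37) = I*√37 ≈ 6.0828*I)
20*R + K(8, -3/(-1)) = 20*(I*√37) - 3/(-1) = 20*I*√37 - 3*(-1) = 20*I*√37 + 3 = 3 + 20*I*√37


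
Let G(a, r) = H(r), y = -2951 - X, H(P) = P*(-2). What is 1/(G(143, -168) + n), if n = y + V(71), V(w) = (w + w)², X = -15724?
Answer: 1/33273 ≈ 3.0054e-5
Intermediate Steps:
H(P) = -2*P
V(w) = 4*w² (V(w) = (2*w)² = 4*w²)
y = 12773 (y = -2951 - 1*(-15724) = -2951 + 15724 = 12773)
G(a, r) = -2*r
n = 32937 (n = 12773 + 4*71² = 12773 + 4*5041 = 12773 + 20164 = 32937)
1/(G(143, -168) + n) = 1/(-2*(-168) + 32937) = 1/(336 + 32937) = 1/33273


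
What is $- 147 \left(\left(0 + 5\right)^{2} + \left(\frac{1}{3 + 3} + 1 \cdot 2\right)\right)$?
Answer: $- \frac{7987}{2} \approx -3993.5$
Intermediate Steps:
$- 147 \left(\left(0 + 5\right)^{2} + \left(\frac{1}{3 + 3} + 1 \cdot 2\right)\right) = - 147 \left(5^{2} + \left(\frac{1}{6} + 2\right)\right) = - 147 \left(25 + \left(\frac{1}{6} + 2\right)\right) = - 147 \left(25 + \frac{13}{6}\right) = \left(-147\right) \frac{163}{6} = - \frac{7987}{2}$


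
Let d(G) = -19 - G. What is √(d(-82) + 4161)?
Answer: 8*√66 ≈ 64.992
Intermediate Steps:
√(d(-82) + 4161) = √((-19 - 1*(-82)) + 4161) = √((-19 + 82) + 4161) = √(63 + 4161) = √4224 = 8*√66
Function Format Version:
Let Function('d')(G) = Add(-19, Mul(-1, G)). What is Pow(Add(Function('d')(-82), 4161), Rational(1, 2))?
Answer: Mul(8, Pow(66, Rational(1, 2))) ≈ 64.992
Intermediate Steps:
Pow(Add(Function('d')(-82), 4161), Rational(1, 2)) = Pow(Add(Add(-19, Mul(-1, -82)), 4161), Rational(1, 2)) = Pow(Add(Add(-19, 82), 4161), Rational(1, 2)) = Pow(Add(63, 4161), Rational(1, 2)) = Pow(4224, Rational(1, 2)) = Mul(8, Pow(66, Rational(1, 2)))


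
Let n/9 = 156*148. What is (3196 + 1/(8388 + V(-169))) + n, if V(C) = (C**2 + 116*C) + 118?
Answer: 3684483445/17463 ≈ 2.1099e+5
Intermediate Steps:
V(C) = 118 + C**2 + 116*C
n = 207792 (n = 9*(156*148) = 9*23088 = 207792)
(3196 + 1/(8388 + V(-169))) + n = (3196 + 1/(8388 + (118 + (-169)**2 + 116*(-169)))) + 207792 = (3196 + 1/(8388 + (118 + 28561 - 19604))) + 207792 = (3196 + 1/(8388 + 9075)) + 207792 = (3196 + 1/17463) + 207792 = 55811749/17463 + 207792 = 3684483445/17463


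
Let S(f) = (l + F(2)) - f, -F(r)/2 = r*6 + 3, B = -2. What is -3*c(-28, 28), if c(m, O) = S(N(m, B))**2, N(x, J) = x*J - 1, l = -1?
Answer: -22188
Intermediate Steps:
F(r) = -6 - 12*r (F(r) = -2*(r*6 + 3) = -2*(6*r + 3) = -2*(3 + 6*r) = -6 - 12*r)
N(x, J) = -1 + J*x (N(x, J) = J*x - 1 = -1 + J*x)
S(f) = -31 - f (S(f) = (-1 + (-6 - 12*2)) - f = (-1 + (-6 - 24)) - f = (-1 - 30) - f = -31 - f)
c(m, O) = (-30 + 2*m)**2 (c(m, O) = (-31 - (-1 - 2*m))**2 = (-31 + (1 + 2*m))**2 = (-30 + 2*m)**2)
-3*c(-28, 28) = -12*(-15 - 28)**2 = -12*(-43)**2 = -12*1849 = -3*7396 = -22188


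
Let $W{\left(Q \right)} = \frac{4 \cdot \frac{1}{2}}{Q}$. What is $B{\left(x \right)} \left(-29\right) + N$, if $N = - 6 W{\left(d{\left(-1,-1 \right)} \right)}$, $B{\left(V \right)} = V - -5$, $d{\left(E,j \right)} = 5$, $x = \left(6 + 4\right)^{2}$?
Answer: $- \frac{15237}{5} \approx -3047.4$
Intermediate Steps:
$x = 100$ ($x = 10^{2} = 100$)
$W{\left(Q \right)} = \frac{2}{Q}$ ($W{\left(Q \right)} = \frac{4 \cdot \frac{1}{2}}{Q} = \frac{2}{Q}$)
$B{\left(V \right)} = 5 + V$ ($B{\left(V \right)} = V + 5 = 5 + V$)
$N = - \frac{12}{5}$ ($N = - 6 \cdot \frac{2}{5} = - 6 \cdot 2 \cdot \frac{1}{5} = \left(-6\right) \frac{2}{5} = - \frac{12}{5} \approx -2.4$)
$B{\left(x \right)} \left(-29\right) + N = \left(5 + 100\right) \left(-29\right) - \frac{12}{5} = 105 \left(-29\right) - \frac{12}{5} = -3045 - \frac{12}{5} = - \frac{15237}{5}$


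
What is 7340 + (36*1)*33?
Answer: 8528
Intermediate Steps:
7340 + (36*1)*33 = 7340 + 36*33 = 7340 + 1188 = 8528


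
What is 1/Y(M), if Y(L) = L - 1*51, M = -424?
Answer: -1/475 ≈ -0.0021053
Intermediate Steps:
Y(L) = -51 + L (Y(L) = L - 51 = -51 + L)
1/Y(M) = 1/(-51 - 424) = 1/(-475) = -1/475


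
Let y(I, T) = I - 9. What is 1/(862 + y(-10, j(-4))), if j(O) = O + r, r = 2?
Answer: 1/843 ≈ 0.0011862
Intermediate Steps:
j(O) = 2 + O (j(O) = O + 2 = 2 + O)
y(I, T) = -9 + I
1/(862 + y(-10, j(-4))) = 1/(862 + (-9 - 10)) = 1/(862 - 19) = 1/843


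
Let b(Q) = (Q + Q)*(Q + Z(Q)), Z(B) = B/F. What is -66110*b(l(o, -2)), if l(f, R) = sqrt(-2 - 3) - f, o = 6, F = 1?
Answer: -8197640 + 3173280*I*sqrt(5) ≈ -8.1976e+6 + 7.0957e+6*I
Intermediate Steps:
Z(B) = B (Z(B) = B/1 = B*1 = B)
l(f, R) = -f + I*sqrt(5) (l(f, R) = sqrt(-5) - f = I*sqrt(5) - f = -f + I*sqrt(5))
b(Q) = 4*Q**2 (b(Q) = (Q + Q)*(Q + Q) = (2*Q)*(2*Q) = 4*Q**2)
-66110*b(l(o, -2)) = -264440*(-1*6 + I*sqrt(5))**2 = -264440*(-6 + I*sqrt(5))**2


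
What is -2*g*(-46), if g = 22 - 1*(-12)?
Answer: 3128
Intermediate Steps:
g = 34 (g = 22 + 12 = 34)
-2*g*(-46) = -2*34*(-46) = -68*(-46) = 3128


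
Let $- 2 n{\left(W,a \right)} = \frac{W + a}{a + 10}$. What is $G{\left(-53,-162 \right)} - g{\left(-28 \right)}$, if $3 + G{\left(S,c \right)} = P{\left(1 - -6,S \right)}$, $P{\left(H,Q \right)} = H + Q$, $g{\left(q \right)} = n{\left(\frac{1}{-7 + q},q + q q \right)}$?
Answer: $- \frac{2600921}{53620} \approx -48.507$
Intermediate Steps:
$n{\left(W,a \right)} = - \frac{W + a}{2 \left(10 + a\right)}$ ($n{\left(W,a \right)} = - \frac{\left(W + a\right) \frac{1}{a + 10}}{2} = - \frac{\left(W + a\right) \frac{1}{10 + a}}{2} = - \frac{\frac{1}{10 + a} \left(W + a\right)}{2} = - \frac{W + a}{2 \left(10 + a\right)}$)
$g{\left(q \right)} = \frac{- q - q^{2} - \frac{1}{-7 + q}}{2 \left(10 + q + q^{2}\right)}$ ($g{\left(q \right)} = \frac{- \frac{1}{-7 + q} - \left(q + q q\right)}{2 \left(10 + \left(q + q q\right)\right)} = \frac{- \frac{1}{-7 + q} - \left(q + q^{2}\right)}{2 \left(10 + \left(q + q^{2}\right)\right)} = \frac{- \frac{1}{-7 + q} - \left(q + q^{2}\right)}{2 \left(10 + q + q^{2}\right)} = \frac{- q - q^{2} - \frac{1}{-7 + q}}{2 \left(10 + q + q^{2}\right)}$)
$G{\left(S,c \right)} = 4 + S$ ($G{\left(S,c \right)} = -3 + \left(\left(1 - -6\right) + S\right) = -3 + \left(\left(1 + 6\right) + S\right) = -3 + \left(7 + S\right) = 4 + S$)
$G{\left(-53,-162 \right)} - g{\left(-28 \right)} = \left(4 - 53\right) - \frac{-1 - - 28 \left(1 - 28\right) \left(-7 - 28\right)}{2 \left(-7 - 28\right) \left(10 - 28 \left(1 - 28\right)\right)} = -49 - \frac{-1 - \left(-28\right) \left(-27\right) \left(-35\right)}{2 \left(-35\right) \left(10 - -756\right)} = -49 - \frac{1}{2} \left(- \frac{1}{35}\right) \frac{1}{10 + 756} \left(-1 + 26460\right) = -49 - \frac{1}{2} \left(- \frac{1}{35}\right) \frac{1}{766} \cdot 26459 = -49 - - \frac{26459}{53620} = -49 + \frac{26459}{53620} = - \frac{2600921}{53620}$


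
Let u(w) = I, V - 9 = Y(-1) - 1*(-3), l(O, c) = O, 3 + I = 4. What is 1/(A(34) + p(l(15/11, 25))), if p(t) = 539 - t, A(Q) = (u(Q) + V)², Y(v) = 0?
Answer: 11/7773 ≈ 0.0014152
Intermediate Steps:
I = 1 (I = -3 + 4 = 1)
V = 12 (V = 9 + (0 - 1*(-3)) = 9 + (0 + 3) = 9 + 3 = 12)
u(w) = 1
A(Q) = 169 (A(Q) = (1 + 12)² = 13² = 169)
1/(A(34) + p(l(15/11, 25))) = 1/(169 + (539 - 15/11)) = 1/(169 + 5914/11) = 1/(7773/11) = 11/7773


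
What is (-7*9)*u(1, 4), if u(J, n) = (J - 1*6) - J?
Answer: 378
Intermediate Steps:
u(J, n) = -6 (u(J, n) = (J - 6) - J = (-6 + J) - J = -6)
(-7*9)*u(1, 4) = -7*9*(-6) = -63*(-6) = 378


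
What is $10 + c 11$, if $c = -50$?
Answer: $-540$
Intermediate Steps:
$10 + c 11 = 10 - 550 = -540$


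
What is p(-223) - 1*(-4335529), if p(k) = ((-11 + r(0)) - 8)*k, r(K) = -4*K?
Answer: 4339766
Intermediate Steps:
p(k) = -19*k (p(k) = ((-11 - 4*0) - 8)*k = ((-11 + 0) - 8)*k = (-11 - 8)*k = -19*k)
p(-223) - 1*(-4335529) = -19*(-223) - 1*(-4335529) = 4237 + 4335529 = 4339766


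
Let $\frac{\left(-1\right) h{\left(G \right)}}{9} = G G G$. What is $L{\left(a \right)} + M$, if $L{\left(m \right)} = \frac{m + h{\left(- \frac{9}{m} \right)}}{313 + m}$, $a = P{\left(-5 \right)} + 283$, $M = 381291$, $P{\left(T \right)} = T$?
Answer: $\frac{4841489103145129}{12697606632} \approx 3.8129 \cdot 10^{5}$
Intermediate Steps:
$h{\left(G \right)} = - 9 G^{3}$ ($h{\left(G \right)} = - 9 G G G = - 9 G^{2} G = - 9 G^{3}$)
$a = 278$ ($a = -5 + 283 = 278$)
$L{\left(m \right)} = \frac{m + \frac{6561}{m^{3}}}{313 + m}$ ($L{\left(m \right)} = \frac{m - 9 \left(- \frac{9}{m}\right)^{3}}{313 + m} = \frac{m - 9 \left(- \frac{729}{m^{3}}\right)}{313 + m} = \frac{m + \frac{6561}{m^{3}}}{313 + m}$)
$L{\left(a \right)} + M = \frac{6561 + 278^{4}}{21484952 \left(313 + 278\right)} + 381291 = \frac{6561 + 5972816656}{21484952 \cdot 591} + 381291 = \frac{1}{21484952} \cdot \frac{1}{591} \cdot 5972823217 + 381291 = \frac{5972823217}{12697606632} + 381291 = \frac{4841489103145129}{12697606632}$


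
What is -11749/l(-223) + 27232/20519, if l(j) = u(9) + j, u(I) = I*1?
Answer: 246905379/4391066 ≈ 56.229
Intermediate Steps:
u(I) = I
l(j) = 9 + j
-11749/l(-223) + 27232/20519 = -11749/(9 - 223) + 27232/20519 = -11749/(-214) + 27232*(1/20519) = -11749*(-1/214) + 27232/20519 = 11749/214 + 27232/20519 = 246905379/4391066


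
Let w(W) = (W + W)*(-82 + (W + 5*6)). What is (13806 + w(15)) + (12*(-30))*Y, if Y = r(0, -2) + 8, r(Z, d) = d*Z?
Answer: 9816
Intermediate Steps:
r(Z, d) = Z*d
w(W) = 2*W*(-52 + W) (w(W) = (2*W)*(-82 + (W + 30)) = (2*W)*(-82 + (30 + W)) = (2*W)*(-52 + W) = 2*W*(-52 + W))
Y = 8 (Y = 0*(-2) + 8 = 0 + 8 = 8)
(13806 + w(15)) + (12*(-30))*Y = (13806 + 2*15*(-52 + 15)) + (12*(-30))*8 = (13806 + 2*15*(-37)) - 360*8 = (13806 - 1110) - 2880 = 12696 - 2880 = 9816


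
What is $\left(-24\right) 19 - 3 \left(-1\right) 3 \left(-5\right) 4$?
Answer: $82080$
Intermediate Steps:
$\left(-24\right) 19 - 3 \left(-1\right) 3 \left(-5\right) 4 = - 456 - 3 \left(\left(-3\right) \left(-5\right)\right) 4 = - 456 \left(-3\right) 15 \cdot 4 = - 456 \left(\left(-45\right) 4\right) = \left(-456\right) \left(-180\right) = 82080$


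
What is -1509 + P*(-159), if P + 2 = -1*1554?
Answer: 245895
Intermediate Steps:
P = -1556 (P = -2 - 1*1554 = -2 - 1554 = -1556)
-1509 + P*(-159) = -1509 - 1556*(-159) = -1509 + 247404 = 245895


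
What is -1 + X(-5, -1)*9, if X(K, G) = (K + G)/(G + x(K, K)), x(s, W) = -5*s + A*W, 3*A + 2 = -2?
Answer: -127/46 ≈ -2.7609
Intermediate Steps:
A = -4/3 (A = -⅔ + (⅓)*(-2) = -⅔ - ⅔ = -4/3 ≈ -1.3333)
x(s, W) = -5*s - 4*W/3
X(K, G) = (G + K)/(G - 19*K/3) (X(K, G) = (K + G)/(G + (-5*K - 4*K/3)) = (G + K)/(G - 19*K/3))
-1 + X(-5, -1)*9 = -1 + (3*(-1 - 5)/(-19*(-5) + 3*(-1)))*9 = -1 + (3*(-6)/(95 - 3))*9 = -1 + (3*(-6)/92)*9 = -1 + (3*(1/92)*(-6))*9 = -1 - 9/46*9 = -1 - 81/46 = -127/46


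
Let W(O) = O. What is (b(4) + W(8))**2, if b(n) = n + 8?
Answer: 400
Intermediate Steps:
b(n) = 8 + n
(b(4) + W(8))**2 = ((8 + 4) + 8)**2 = (12 + 8)**2 = 20**2 = 400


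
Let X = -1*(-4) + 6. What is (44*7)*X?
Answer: 3080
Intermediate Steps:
X = 10 (X = 4 + 6 = 10)
(44*7)*X = (44*7)*10 = 308*10 = 3080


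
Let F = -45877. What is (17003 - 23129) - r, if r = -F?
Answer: -52003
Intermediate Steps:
r = 45877 (r = -1*(-45877) = 45877)
(17003 - 23129) - r = (17003 - 23129) - 1*45877 = -6126 - 45877 = -52003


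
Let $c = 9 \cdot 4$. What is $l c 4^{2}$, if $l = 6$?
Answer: $3456$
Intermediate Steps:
$c = 36$
$l c 4^{2} = 6 \cdot 36 \cdot 4^{2} = 216 \cdot 16 = 3456$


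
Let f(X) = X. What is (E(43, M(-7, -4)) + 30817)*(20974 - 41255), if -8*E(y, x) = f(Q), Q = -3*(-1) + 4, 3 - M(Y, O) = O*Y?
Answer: -4999854649/8 ≈ -6.2498e+8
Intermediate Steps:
M(Y, O) = 3 - O*Y
Q = 7 (Q = 3 + 4 = 7)
E(y, x) = -7/8 (E(y, x) = -⅛*7 = -7/8)
(E(43, M(-7, -4)) + 30817)*(20974 - 41255) = (-7/8 + 30817)*(20974 - 41255) = (246529/8)*(-20281) = -4999854649/8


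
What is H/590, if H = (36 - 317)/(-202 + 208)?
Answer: -281/3540 ≈ -0.079378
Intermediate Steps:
H = -281/6 ≈ -46.833
H/590 = -281/6/590 = -281/6*1/590 = -281/3540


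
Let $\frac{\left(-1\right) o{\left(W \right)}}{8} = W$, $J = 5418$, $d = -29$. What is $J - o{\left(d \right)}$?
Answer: $5186$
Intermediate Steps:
$o{\left(W \right)} = - 8 W$
$J - o{\left(d \right)} = 5418 - \left(-8\right) \left(-29\right) = 5418 - 232 = 5186$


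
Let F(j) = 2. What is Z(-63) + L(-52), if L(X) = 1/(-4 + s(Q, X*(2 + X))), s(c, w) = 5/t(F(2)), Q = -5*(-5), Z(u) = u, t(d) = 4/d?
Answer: -191/3 ≈ -63.667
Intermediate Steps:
Q = 25
s(c, w) = 5/2 (s(c, w) = 5/((4/2)) = 5/((4*(½))) = 5/2)
L(X) = -⅔ (L(X) = 1/(-4 + 5/2) = 1/(-3/2) = -⅔)
Z(-63) + L(-52) = -63 - ⅔ = -191/3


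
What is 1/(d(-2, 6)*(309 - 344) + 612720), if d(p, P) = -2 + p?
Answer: 1/612860 ≈ 1.6317e-6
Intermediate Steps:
1/(d(-2, 6)*(309 - 344) + 612720) = 1/((-2 - 2)*(309 - 344) + 612720) = 1/(-4*(-35) + 612720) = 1/(140 + 612720) = 1/612860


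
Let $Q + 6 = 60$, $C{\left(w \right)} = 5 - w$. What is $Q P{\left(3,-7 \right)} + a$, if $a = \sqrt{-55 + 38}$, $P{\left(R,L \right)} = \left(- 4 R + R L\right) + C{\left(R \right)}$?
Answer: $-1674 + i \sqrt{17} \approx -1674.0 + 4.1231 i$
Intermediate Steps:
$Q = 54$ ($Q = -6 + 60 = 54$)
$P{\left(R,L \right)} = 5 - 5 R + L R$ ($P{\left(R,L \right)} = \left(- 4 R + R L\right) - \left(-5 + R\right) = \left(- 4 R + L R\right) - \left(-5 + R\right) = 5 - 5 R + L R$)
$a = i \sqrt{17}$ ($a = \sqrt{-17} = i \sqrt{17} \approx 4.1231 i$)
$Q P{\left(3,-7 \right)} + a = 54 \left(5 - 15 - 21\right) + i \sqrt{17} = 54 \left(-31\right) + i \sqrt{17} = -1674 + i \sqrt{17}$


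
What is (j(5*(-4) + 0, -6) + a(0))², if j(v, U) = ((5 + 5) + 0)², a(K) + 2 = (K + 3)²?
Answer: 11449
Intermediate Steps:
a(K) = -2 + (3 + K)² (a(K) = -2 + (K + 3)² = -2 + (3 + K)²)
j(v, U) = 100 (j(v, U) = (10 + 0)² = 10² = 100)
(j(5*(-4) + 0, -6) + a(0))² = (100 + (-2 + (3 + 0)²))² = (100 + (-2 + 3²))² = (100 + (-2 + 9))² = (100 + 7)² = 107² = 11449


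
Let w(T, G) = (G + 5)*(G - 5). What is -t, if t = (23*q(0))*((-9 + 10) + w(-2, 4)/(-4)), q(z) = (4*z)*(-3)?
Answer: 0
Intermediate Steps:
q(z) = -12*z
w(T, G) = (-5 + G)*(5 + G) (w(T, G) = (5 + G)*(-5 + G) = (-5 + G)*(5 + G))
t = 0 (t = (23*(-12*0))*((-9 + 10) + (-25 + 4²)/(-4)) = (23*0)*(1 + (-25 + 16)*(-¼)) = 0*(1 - 9*(-¼)) = 0*(1 + 9/4) = 0*(13/4) = 0)
-t = -1*0 = 0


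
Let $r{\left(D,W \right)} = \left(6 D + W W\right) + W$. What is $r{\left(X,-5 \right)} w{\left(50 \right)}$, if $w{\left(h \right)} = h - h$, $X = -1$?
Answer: $0$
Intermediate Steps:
$r{\left(D,W \right)} = W + W^{2} + 6 D$ ($r{\left(D,W \right)} = \left(6 D + W^{2}\right) + W = \left(W^{2} + 6 D\right) + W = W + W^{2} + 6 D$)
$w{\left(h \right)} = 0$
$r{\left(X,-5 \right)} w{\left(50 \right)} = \left(-5 + \left(-5\right)^{2} + 6 \left(-1\right)\right) 0 = \left(-5 + 25 - 6\right) 0 = 14 \cdot 0 = 0$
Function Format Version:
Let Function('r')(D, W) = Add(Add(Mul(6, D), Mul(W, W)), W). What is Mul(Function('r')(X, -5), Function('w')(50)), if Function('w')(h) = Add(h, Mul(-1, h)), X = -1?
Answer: 0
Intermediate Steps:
Function('r')(D, W) = Add(W, Pow(W, 2), Mul(6, D)) (Function('r')(D, W) = Add(Add(Mul(6, D), Pow(W, 2)), W) = Add(Add(Pow(W, 2), Mul(6, D)), W) = Add(W, Pow(W, 2), Mul(6, D)))
Function('w')(h) = 0
Mul(Function('r')(X, -5), Function('w')(50)) = Mul(Add(-5, Pow(-5, 2), Mul(6, -1)), 0) = Mul(Add(-5, 25, -6), 0) = Mul(14, 0) = 0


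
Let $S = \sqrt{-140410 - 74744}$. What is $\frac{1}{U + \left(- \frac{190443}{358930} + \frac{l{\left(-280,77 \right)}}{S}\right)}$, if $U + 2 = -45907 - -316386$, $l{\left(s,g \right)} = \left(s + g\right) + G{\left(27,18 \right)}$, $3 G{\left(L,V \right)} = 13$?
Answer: $\frac{278821060568421835230}{75414536061183873823951337} - \frac{2855570725800 i \sqrt{23906}}{75414536061183873823951337} \approx 3.6972 \cdot 10^{-6} - 5.8545 \cdot 10^{-12} i$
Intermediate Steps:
$G{\left(L,V \right)} = \frac{13}{3}$ ($G{\left(L,V \right)} = \frac{1}{3} \cdot 13 = \frac{13}{3}$)
$l{\left(s,g \right)} = \frac{13}{3} + g + s$ ($l{\left(s,g \right)} = \left(s + g\right) + \frac{13}{3} = \left(g + s\right) + \frac{13}{3} = \frac{13}{3} + g + s$)
$S = 3 i \sqrt{23906}$ ($S = \sqrt{-215154} = 3 i \sqrt{23906} \approx 463.85 i$)
$U = 270477$ ($U = -2 - -270479 = -2 + \left(-45907 + 316386\right) = -2 + 270479 = 270477$)
$\frac{1}{U + \left(- \frac{190443}{358930} + \frac{l{\left(-280,77 \right)}}{S}\right)} = \frac{1}{270477 + \left(- \frac{190443}{358930} + \frac{\frac{13}{3} + 77 - 280}{3 i \sqrt{23906}}\right)} = \frac{1}{270477 - \left(\frac{17313}{32630} + \frac{596 \left(- \frac{i \sqrt{23906}}{71718}\right)}{3}\right)} = \frac{1}{270477 - \left(\frac{17313}{32630} - \frac{298 i \sqrt{23906}}{107577}\right)} = \frac{1}{\frac{8825647197}{32630} + \frac{298 i \sqrt{23906}}{107577}}$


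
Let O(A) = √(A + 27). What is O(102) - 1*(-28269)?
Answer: 28269 + √129 ≈ 28280.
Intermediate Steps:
O(A) = √(27 + A)
O(102) - 1*(-28269) = √(27 + 102) - 1*(-28269) = √129 + 28269 = 28269 + √129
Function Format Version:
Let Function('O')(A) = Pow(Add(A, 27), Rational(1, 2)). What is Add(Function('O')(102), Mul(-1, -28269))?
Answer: Add(28269, Pow(129, Rational(1, 2))) ≈ 28280.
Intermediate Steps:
Function('O')(A) = Pow(Add(27, A), Rational(1, 2))
Add(Function('O')(102), Mul(-1, -28269)) = Add(Pow(Add(27, 102), Rational(1, 2)), Mul(-1, -28269)) = Add(Pow(129, Rational(1, 2)), 28269) = Add(28269, Pow(129, Rational(1, 2)))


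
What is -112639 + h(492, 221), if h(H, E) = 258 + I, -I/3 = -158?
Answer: -111907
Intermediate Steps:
I = 474 (I = -3*(-158) = 474)
h(H, E) = 732 (h(H, E) = 258 + 474 = 732)
-112639 + h(492, 221) = -112639 + 732 = -111907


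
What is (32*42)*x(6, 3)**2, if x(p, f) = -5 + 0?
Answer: 33600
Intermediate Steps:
x(p, f) = -5
(32*42)*x(6, 3)**2 = (32*42)*(-5)**2 = 1344*25 = 33600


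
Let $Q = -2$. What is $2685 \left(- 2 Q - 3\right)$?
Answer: $2685$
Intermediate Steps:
$2685 \left(- 2 Q - 3\right) = 2685 \left(\left(-2\right) \left(-2\right) - 3\right) = 2685 \left(4 - 3\right) = 2685 \cdot 1 = 2685$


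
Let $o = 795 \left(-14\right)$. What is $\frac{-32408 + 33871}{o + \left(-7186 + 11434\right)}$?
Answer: $- \frac{1463}{6882} \approx -0.21258$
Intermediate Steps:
$o = -11130$
$\frac{-32408 + 33871}{o + \left(-7186 + 11434\right)} = \frac{-32408 + 33871}{-11130 + \left(-7186 + 11434\right)} = \frac{1463}{-11130 + 4248} = \frac{1463}{-6882} = 1463 \left(- \frac{1}{6882}\right) = - \frac{1463}{6882}$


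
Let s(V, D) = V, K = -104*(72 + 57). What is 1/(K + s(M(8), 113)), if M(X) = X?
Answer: -1/13408 ≈ -7.4582e-5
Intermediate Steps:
K = -13416 (K = -104*129 = -13416)
1/(K + s(M(8), 113)) = 1/(-13416 + 8) = 1/(-13408) = -1/13408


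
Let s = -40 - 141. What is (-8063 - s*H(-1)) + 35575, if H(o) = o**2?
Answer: 27693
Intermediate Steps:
s = -181
(-8063 - s*H(-1)) + 35575 = (-8063 - (-181)*(-1)**2) + 35575 = (-8063 - (-181)) + 35575 = (-8063 - 1*(-181)) + 35575 = (-8063 + 181) + 35575 = -7882 + 35575 = 27693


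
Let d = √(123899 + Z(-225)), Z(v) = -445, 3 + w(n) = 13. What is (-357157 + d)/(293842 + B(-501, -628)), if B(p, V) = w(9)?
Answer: -357157/293852 + √123454/293852 ≈ -1.2142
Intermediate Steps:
w(n) = 10 (w(n) = -3 + 13 = 10)
B(p, V) = 10
d = √123454 (d = √(123899 - 445) = √123454 ≈ 351.36)
(-357157 + d)/(293842 + B(-501, -628)) = (-357157 + √123454)/(293842 + 10) = (-357157 + √123454)/293852 = (-357157 + √123454)*(1/293852) = -357157/293852 + √123454/293852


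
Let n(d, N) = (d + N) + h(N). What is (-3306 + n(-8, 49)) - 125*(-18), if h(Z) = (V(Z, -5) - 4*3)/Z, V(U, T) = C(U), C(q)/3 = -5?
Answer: -49762/49 ≈ -1015.6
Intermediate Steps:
C(q) = -15 (C(q) = 3*(-5) = -15)
V(U, T) = -15
h(Z) = -27/Z (h(Z) = (-15 - 4*3)/Z = (-15 - 12)/Z = -27/Z)
n(d, N) = N + d - 27/N (n(d, N) = (d + N) - 27/N = (N + d) - 27/N = N + d - 27/N)
(-3306 + n(-8, 49)) - 125*(-18) = (-3306 + (49 - 8 - 27/49)) - 125*(-18) = (-3306 + (49 - 8 - 27*1/49)) + 2250 = (-3306 + (49 - 8 - 27/49)) + 2250 = (-3306 + 1982/49) + 2250 = -160012/49 + 2250 = -49762/49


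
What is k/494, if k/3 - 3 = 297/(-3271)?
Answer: 1098/62149 ≈ 0.017667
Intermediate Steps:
k = 28548/3271 (k = 9 + 3*(297/(-3271)) = 9 + 3*(297*(-1/3271)) = 9 + 3*(-297/3271) = 9 - 891/3271 = 28548/3271 ≈ 8.7276)
k/494 = (28548/3271)/494 = (28548/3271)*(1/494) = 1098/62149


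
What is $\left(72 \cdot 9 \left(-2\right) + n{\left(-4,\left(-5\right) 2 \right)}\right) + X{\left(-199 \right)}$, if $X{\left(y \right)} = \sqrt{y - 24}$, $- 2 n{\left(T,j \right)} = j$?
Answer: $-1291 + i \sqrt{223} \approx -1291.0 + 14.933 i$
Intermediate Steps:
$n{\left(T,j \right)} = - \frac{j}{2}$
$X{\left(y \right)} = \sqrt{-24 + y}$
$\left(72 \cdot 9 \left(-2\right) + n{\left(-4,\left(-5\right) 2 \right)}\right) + X{\left(-199 \right)} = \left(72 \cdot 9 \left(-2\right) - \frac{\left(-5\right) 2}{2}\right) + \sqrt{-24 - 199} = \left(72 \left(-18\right) - -5\right) + \sqrt{-223} = \left(-1296 + 5\right) + i \sqrt{223} = -1291 + i \sqrt{223}$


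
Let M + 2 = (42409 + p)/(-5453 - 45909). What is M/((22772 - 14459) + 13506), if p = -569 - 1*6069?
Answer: -6595/53365118 ≈ -0.00012358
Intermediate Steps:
p = -6638 (p = -569 - 6069 = -6638)
M = -138495/51362 (M = -2 + (42409 - 6638)/(-5453 - 45909) = -2 + 35771/(-51362) = -2 + 35771*(-1/51362) = -2 - 35771/51362 = -138495/51362 ≈ -2.6964)
M/((22772 - 14459) + 13506) = -138495/(51362*((22772 - 14459) + 13506)) = -138495/(51362*(8313 + 13506)) = -138495/51362/21819 = -138495/51362*1/21819 = -6595/53365118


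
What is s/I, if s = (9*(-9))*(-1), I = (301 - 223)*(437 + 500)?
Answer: 27/24362 ≈ 0.0011083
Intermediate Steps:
I = 73086 (I = 78*937 = 73086)
s = 81 (s = -81*(-1) = 81)
s/I = 81/73086 = 81*(1/73086) = 27/24362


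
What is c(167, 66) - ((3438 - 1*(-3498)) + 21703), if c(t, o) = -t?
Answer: -28806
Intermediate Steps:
c(167, 66) - ((3438 - 1*(-3498)) + 21703) = -1*167 - ((3438 - 1*(-3498)) + 21703) = -167 - ((3438 + 3498) + 21703) = -167 - (6936 + 21703) = -167 - 1*28639 = -167 - 28639 = -28806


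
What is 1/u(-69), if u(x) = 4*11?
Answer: 1/44 ≈ 0.022727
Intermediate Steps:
u(x) = 44
1/u(-69) = 1/44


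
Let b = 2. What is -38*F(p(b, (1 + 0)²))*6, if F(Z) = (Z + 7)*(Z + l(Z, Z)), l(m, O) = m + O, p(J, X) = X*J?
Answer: -12312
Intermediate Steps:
p(J, X) = J*X
l(m, O) = O + m
F(Z) = 3*Z*(7 + Z) (F(Z) = (Z + 7)*(Z + (Z + Z)) = (7 + Z)*(Z + 2*Z) = (7 + Z)*(3*Z) = 3*Z*(7 + Z))
-38*F(p(b, (1 + 0)²))*6 = -114*2*(1 + 0)²*(7 + 2*(1 + 0)²)*6 = -114*2*1²*(7 + 2*1²)*6 = -114*2*1*(7 + 2*1)*6 = -114*2*(7 + 2)*6 = -114*2*9*6 = -38*54*6 = -2052*6 = -12312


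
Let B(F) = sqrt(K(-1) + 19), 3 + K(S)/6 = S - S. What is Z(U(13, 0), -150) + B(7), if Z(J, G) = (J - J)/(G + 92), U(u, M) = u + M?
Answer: 1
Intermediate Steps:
K(S) = -18 (K(S) = -18 + 6*(S - S) = -18 + 6*0 = -18 + 0 = -18)
U(u, M) = M + u
B(F) = 1 (B(F) = sqrt(-18 + 19) = sqrt(1) = 1)
Z(J, G) = 0 (Z(J, G) = 0/(92 + G) = 0)
Z(U(13, 0), -150) + B(7) = 0 + 1 = 1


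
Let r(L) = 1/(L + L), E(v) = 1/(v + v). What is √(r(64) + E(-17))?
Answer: I*√1598/272 ≈ 0.14697*I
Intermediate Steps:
E(v) = 1/(2*v)
r(L) = 1/(2*L)
√(r(64) + E(-17)) = √((½)/64 + (½)/(-17)) = √((½)*(1/64) + (½)*(-1/17)) = √(1/128 - 1/34) = √(-47/2176) = I*√1598/272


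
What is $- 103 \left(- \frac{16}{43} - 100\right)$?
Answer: $\frac{444548}{43} \approx 10338.0$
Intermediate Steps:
$- 103 \left(- \frac{16}{43} - 100\right) = \left(-103\right) \left(- \frac{4316}{43}\right) = \frac{444548}{43}$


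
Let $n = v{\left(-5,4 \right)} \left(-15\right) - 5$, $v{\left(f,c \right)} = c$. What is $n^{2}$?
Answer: $4225$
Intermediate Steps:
$n = -65$ ($n = 4 \left(-15\right) - 5 = -60 - 5 = -65$)
$n^{2} = \left(-65\right)^{2} = 4225$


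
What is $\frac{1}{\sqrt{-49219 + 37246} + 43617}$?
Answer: $\frac{14539}{634151554} - \frac{i \sqrt{11973}}{1902454662} \approx 2.2927 \cdot 10^{-5} - 5.7516 \cdot 10^{-8} i$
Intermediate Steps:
$\frac{1}{\sqrt{-49219 + 37246} + 43617} = \frac{1}{\sqrt{-11973} + 43617} = \frac{1}{i \sqrt{11973} + 43617} = \frac{1}{43617 + i \sqrt{11973}}$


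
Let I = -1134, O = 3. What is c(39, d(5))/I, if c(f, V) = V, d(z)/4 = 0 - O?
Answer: 2/189 ≈ 0.010582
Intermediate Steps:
d(z) = -12 (d(z) = 4*(0 - 1*3) = 4*(0 - 3) = 4*(-3) = -12)
c(39, d(5))/I = -12/(-1134) = -12*(-1/1134) = 2/189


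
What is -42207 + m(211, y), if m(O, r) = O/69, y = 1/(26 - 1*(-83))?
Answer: -2912072/69 ≈ -42204.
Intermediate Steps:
y = 1/109 (y = 1/(26 + 83) = 1/109 ≈ 0.0091743)
m(O, r) = O/69 (m(O, r) = O*(1/69) = O/69)
-42207 + m(211, y) = -42207 + (1/69)*211 = -42207 + 211/69 = -2912072/69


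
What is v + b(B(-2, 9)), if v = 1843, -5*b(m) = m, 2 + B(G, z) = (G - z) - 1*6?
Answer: 9234/5 ≈ 1846.8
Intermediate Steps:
B(G, z) = -8 + G - z (B(G, z) = -2 + ((G - z) - 1*6) = -2 + ((G - z) - 6) = -2 + (-6 + G - z) = -8 + G - z)
b(m) = -m/5
v + b(B(-2, 9)) = 1843 - (-8 - 2 - 1*9)/5 = 1843 - (-8 - 2 - 9)/5 = 1843 - ⅕*(-19) = 1843 + 19/5 = 9234/5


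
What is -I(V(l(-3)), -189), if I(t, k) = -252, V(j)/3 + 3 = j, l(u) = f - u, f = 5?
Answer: 252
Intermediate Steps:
l(u) = 5 - u
V(j) = -9 + 3*j
-I(V(l(-3)), -189) = -1*(-252) = 252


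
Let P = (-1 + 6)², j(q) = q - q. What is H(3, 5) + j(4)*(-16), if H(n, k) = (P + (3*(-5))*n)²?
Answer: 400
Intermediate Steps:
j(q) = 0
P = 25 (P = 5² = 25)
H(n, k) = (25 - 15*n)² (H(n, k) = (25 + (3*(-5))*n)² = (25 - 15*n)²)
H(3, 5) + j(4)*(-16) = 25*(-5 + 3*3)² + 0*(-16) = 25*(-5 + 9)² + 0 = 25*4² + 0 = 25*16 + 0 = 400 + 0 = 400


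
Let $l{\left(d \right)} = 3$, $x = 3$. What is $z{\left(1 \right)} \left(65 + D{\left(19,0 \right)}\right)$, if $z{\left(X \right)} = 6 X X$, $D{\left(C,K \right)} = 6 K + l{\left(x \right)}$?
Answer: $408$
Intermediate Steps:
$D{\left(C,K \right)} = 3 + 6 K$ ($D{\left(C,K \right)} = 6 K + 3 = 3 + 6 K$)
$z{\left(X \right)} = 6 X^{2}$
$z{\left(1 \right)} \left(65 + D{\left(19,0 \right)}\right) = 6 \cdot 1^{2} \left(65 + \left(3 + 6 \cdot 0\right)\right) = 6 \cdot 1 \left(65 + \left(3 + 0\right)\right) = 6 \left(65 + 3\right) = 6 \cdot 68 = 408$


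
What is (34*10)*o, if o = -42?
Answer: -14280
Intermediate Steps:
(34*10)*o = (34*10)*(-42) = 340*(-42) = -14280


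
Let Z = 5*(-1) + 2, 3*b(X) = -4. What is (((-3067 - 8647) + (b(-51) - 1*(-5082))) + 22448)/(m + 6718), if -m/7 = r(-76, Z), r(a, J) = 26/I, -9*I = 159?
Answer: 628633/267450 ≈ 2.3505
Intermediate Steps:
I = -53/3 (I = -⅑*159 = -53/3 ≈ -17.667)
b(X) = -4/3 (b(X) = (⅓)*(-4) = -4/3)
Z = -3 (Z = -5 + 2 = -3)
r(a, J) = -78/53 (r(a, J) = 26/(-53/3) = 26*(-3/53) = -78/53)
m = 546/53 (m = -7*(-78/53) = 546/53 ≈ 10.302)
(((-3067 - 8647) + (b(-51) - 1*(-5082))) + 22448)/(m + 6718) = (((-3067 - 8647) + (-4/3 - 1*(-5082))) + 22448)/(546/53 + 6718) = ((-11714 + (-4/3 + 5082)) + 22448)/(356600/53) = ((-11714 + 15242/3) + 22448)*(53/356600) = (-19900/3 + 22448)*(53/356600) = (47444/3)*(53/356600) = 628633/267450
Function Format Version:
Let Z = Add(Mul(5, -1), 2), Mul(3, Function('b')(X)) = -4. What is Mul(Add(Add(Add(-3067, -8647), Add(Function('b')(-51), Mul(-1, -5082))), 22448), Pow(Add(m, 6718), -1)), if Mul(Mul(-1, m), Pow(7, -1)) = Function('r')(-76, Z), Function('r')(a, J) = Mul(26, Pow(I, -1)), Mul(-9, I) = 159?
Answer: Rational(628633, 267450) ≈ 2.3505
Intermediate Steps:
I = Rational(-53, 3) (I = Mul(Rational(-1, 9), 159) = Rational(-53, 3) ≈ -17.667)
Function('b')(X) = Rational(-4, 3) (Function('b')(X) = Mul(Rational(1, 3), -4) = Rational(-4, 3))
Z = -3 (Z = Add(-5, 2) = -3)
Function('r')(a, J) = Rational(-78, 53) (Function('r')(a, J) = Mul(26, Pow(Rational(-53, 3), -1)) = Mul(26, Rational(-3, 53)) = Rational(-78, 53))
m = Rational(546, 53) (m = Mul(-7, Rational(-78, 53)) = Rational(546, 53) ≈ 10.302)
Mul(Add(Add(Add(-3067, -8647), Add(Function('b')(-51), Mul(-1, -5082))), 22448), Pow(Add(m, 6718), -1)) = Mul(Add(Add(Add(-3067, -8647), Add(Rational(-4, 3), Mul(-1, -5082))), 22448), Pow(Add(Rational(546, 53), 6718), -1)) = Mul(Add(Add(-11714, Add(Rational(-4, 3), 5082)), 22448), Pow(Rational(356600, 53), -1)) = Mul(Add(Add(-11714, Rational(15242, 3)), 22448), Rational(53, 356600)) = Mul(Add(Rational(-19900, 3), 22448), Rational(53, 356600)) = Mul(Rational(47444, 3), Rational(53, 356600)) = Rational(628633, 267450)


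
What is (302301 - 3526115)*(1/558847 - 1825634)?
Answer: 3289096504290704558/558847 ≈ 5.8855e+12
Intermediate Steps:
(302301 - 3526115)*(1/558847 - 1825634) = -3223814*(1/558847 - 1825634) = -3223814*(-1020250083997/558847) = 3289096504290704558/558847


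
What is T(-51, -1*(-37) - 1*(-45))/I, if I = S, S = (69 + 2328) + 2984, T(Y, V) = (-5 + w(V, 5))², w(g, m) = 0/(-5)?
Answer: 25/5381 ≈ 0.0046460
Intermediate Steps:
w(g, m) = 0 (w(g, m) = 0*(-⅕) = 0)
T(Y, V) = 25 (T(Y, V) = (-5 + 0)² = (-5)² = 25)
S = 5381 (S = 2397 + 2984 = 5381)
I = 5381
T(-51, -1*(-37) - 1*(-45))/I = 25/5381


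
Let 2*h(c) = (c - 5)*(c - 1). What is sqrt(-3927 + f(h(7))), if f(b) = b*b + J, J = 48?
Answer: 3*I*sqrt(427) ≈ 61.992*I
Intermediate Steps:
h(c) = (-1 + c)*(-5 + c)/2 (h(c) = ((c - 5)*(c - 1))/2 = ((-5 + c)*(-1 + c))/2 = ((-1 + c)*(-5 + c))/2 = (-1 + c)*(-5 + c)/2)
f(b) = 48 + b**2 (f(b) = b*b + 48 = b**2 + 48 = 48 + b**2)
sqrt(-3927 + f(h(7))) = sqrt(-3927 + (48 + (5/2 + (1/2)*7**2 - 3*7)**2)) = sqrt(-3927 + (48 + (5/2 + (1/2)*49 - 21)**2)) = sqrt(-3927 + (48 + (5/2 + 49/2 - 21)**2)) = sqrt(-3927 + (48 + 6**2)) = sqrt(-3927 + (48 + 36)) = sqrt(-3927 + 84) = sqrt(-3843) = 3*I*sqrt(427)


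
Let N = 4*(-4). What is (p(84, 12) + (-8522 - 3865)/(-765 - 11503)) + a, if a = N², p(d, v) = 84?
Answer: 4183507/12268 ≈ 341.01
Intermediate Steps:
N = -16
a = 256 (a = (-16)² = 256)
(p(84, 12) + (-8522 - 3865)/(-765 - 11503)) + a = (84 + (-8522 - 3865)/(-765 - 11503)) + 256 = (84 - 12387/(-12268)) + 256 = (84 - 12387*(-1/12268)) + 256 = (84 + 12387/12268) + 256 = 1042899/12268 + 256 = 4183507/12268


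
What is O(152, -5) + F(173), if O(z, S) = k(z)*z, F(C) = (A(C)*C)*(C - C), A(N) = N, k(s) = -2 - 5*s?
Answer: -115824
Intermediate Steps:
F(C) = 0 (F(C) = (C*C)*(C - C) = C²*0 = 0)
O(z, S) = z*(-2 - 5*z) (O(z, S) = (-2 - 5*z)*z = z*(-2 - 5*z))
O(152, -5) + F(173) = -1*152*(2 + 5*152) + 0 = -1*152*(2 + 760) + 0 = -1*152*762 + 0 = -115824 + 0 = -115824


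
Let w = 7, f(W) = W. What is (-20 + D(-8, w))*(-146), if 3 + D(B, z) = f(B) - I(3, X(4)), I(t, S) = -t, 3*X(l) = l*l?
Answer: 4088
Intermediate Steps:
X(l) = l²/3 (X(l) = (l*l)/3 = l²/3)
D(B, z) = B (D(B, z) = -3 + (B - (-1)*3) = -3 + (B - 1*(-3)) = -3 + (B + 3) = -3 + (3 + B) = B)
(-20 + D(-8, w))*(-146) = (-20 - 8)*(-146) = -28*(-146) = 4088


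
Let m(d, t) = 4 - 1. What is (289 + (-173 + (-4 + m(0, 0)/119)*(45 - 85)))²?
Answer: 1070860176/14161 ≈ 75620.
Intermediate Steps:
m(d, t) = 3
(289 + (-173 + (-4 + m(0, 0)/119)*(45 - 85)))² = (289 + (-173 + (-4 + 3/119)*(45 - 85)))² = (289 + (-173 + (-4 + 3*(1/119))*(-40)))² = (289 + (-173 + (-4 + 3/119)*(-40)))² = (289 + (-173 - 473/119*(-40)))² = (289 + (-173 + 18920/119))² = (289 - 1667/119)² = (32724/119)² = 1070860176/14161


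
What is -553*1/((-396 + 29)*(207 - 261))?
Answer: -553/19818 ≈ -0.027904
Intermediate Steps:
-553*1/((-396 + 29)*(207 - 261)) = -553/((-367*(-54))) = -553/19818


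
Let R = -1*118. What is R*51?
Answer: -6018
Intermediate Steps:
R = -118
R*51 = -118*51 = -6018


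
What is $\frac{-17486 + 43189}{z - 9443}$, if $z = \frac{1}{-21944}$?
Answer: $- \frac{564026632}{207217193} \approx -2.7219$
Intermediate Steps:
$z = - \frac{1}{21944} \approx -4.5571 \cdot 10^{-5}$
$\frac{-17486 + 43189}{z - 9443} = \frac{-17486 + 43189}{- \frac{1}{21944} - 9443} = \frac{25703}{- \frac{207217193}{21944}} = 25703 \left(- \frac{21944}{207217193}\right) = - \frac{564026632}{207217193}$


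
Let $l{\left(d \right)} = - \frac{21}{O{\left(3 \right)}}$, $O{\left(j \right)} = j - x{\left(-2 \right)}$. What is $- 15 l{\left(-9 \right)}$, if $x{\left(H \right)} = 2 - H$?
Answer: $-315$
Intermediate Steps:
$O{\left(j \right)} = -4 + j$ ($O{\left(j \right)} = j - \left(2 - -2\right) = j - \left(2 + 2\right) = j - 4 = -4 + j$)
$l{\left(d \right)} = 21$ ($l{\left(d \right)} = - \frac{21}{-4 + 3} = - \frac{21}{-1} = \left(-21\right) \left(-1\right) = 21$)
$- 15 l{\left(-9 \right)} = \left(-15\right) 21 = -315$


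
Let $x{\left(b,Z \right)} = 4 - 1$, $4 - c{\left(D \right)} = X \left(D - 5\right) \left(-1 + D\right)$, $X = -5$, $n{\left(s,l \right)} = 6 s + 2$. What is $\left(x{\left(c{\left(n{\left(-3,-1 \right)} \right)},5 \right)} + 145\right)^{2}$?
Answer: $21904$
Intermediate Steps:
$n{\left(s,l \right)} = 2 + 6 s$
$c{\left(D \right)} = 4 + 5 \left(-1 + D\right) \left(-5 + D\right)$ ($c{\left(D \right)} = 4 - - 5 \left(D - 5\right) \left(-1 + D\right) = 4 - - 5 \left(-5 + D\right) \left(-1 + D\right) = 4 - - 5 \left(-1 + D\right) \left(-5 + D\right) = 4 + 5 \left(-1 + D\right) \left(-5 + D\right)$)
$x{\left(b,Z \right)} = 3$
$\left(x{\left(c{\left(n{\left(-3,-1 \right)} \right)},5 \right)} + 145\right)^{2} = \left(3 + 145\right)^{2} = 148^{2} = 21904$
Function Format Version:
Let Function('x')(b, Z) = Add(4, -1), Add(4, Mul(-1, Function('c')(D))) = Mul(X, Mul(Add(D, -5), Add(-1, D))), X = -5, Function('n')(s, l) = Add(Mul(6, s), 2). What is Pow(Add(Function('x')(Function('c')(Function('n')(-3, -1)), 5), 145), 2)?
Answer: 21904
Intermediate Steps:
Function('n')(s, l) = Add(2, Mul(6, s))
Function('c')(D) = Add(4, Mul(5, Add(-1, D), Add(-5, D))) (Function('c')(D) = Add(4, Mul(-1, Mul(-5, Mul(Add(D, -5), Add(-1, D))))) = Add(4, Mul(-1, Mul(-5, Mul(Add(-5, D), Add(-1, D))))) = Add(4, Mul(-1, Mul(-5, Mul(Add(-1, D), Add(-5, D))))) = Add(4, Mul(-1, Mul(-5, Add(-1, D), Add(-5, D)))) = Add(4, Mul(5, Add(-1, D), Add(-5, D))))
Function('x')(b, Z) = 3
Pow(Add(Function('x')(Function('c')(Function('n')(-3, -1)), 5), 145), 2) = Pow(Add(3, 145), 2) = Pow(148, 2) = 21904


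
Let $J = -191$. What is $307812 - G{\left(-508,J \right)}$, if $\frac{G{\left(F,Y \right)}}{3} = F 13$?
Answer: $327624$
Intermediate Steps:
$G{\left(F,Y \right)} = 39 F$ ($G{\left(F,Y \right)} = 3 F 13 = 3 \cdot 13 F = 39 F$)
$307812 - G{\left(-508,J \right)} = 307812 - 39 \left(-508\right) = 307812 - -19812 = 307812 + 19812 = 327624$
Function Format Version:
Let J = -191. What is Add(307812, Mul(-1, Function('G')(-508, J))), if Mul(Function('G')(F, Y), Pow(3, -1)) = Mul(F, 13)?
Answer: 327624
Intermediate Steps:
Function('G')(F, Y) = Mul(39, F) (Function('G')(F, Y) = Mul(3, Mul(F, 13)) = Mul(3, Mul(13, F)) = Mul(39, F))
Add(307812, Mul(-1, Function('G')(-508, J))) = Add(307812, Mul(-1, Mul(39, -508))) = Add(307812, Mul(-1, -19812)) = Add(307812, 19812) = 327624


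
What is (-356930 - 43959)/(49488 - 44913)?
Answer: -400889/4575 ≈ -87.626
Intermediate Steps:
(-356930 - 43959)/(49488 - 44913) = -400889/4575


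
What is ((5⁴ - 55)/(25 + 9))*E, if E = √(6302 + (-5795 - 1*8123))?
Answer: 2280*I*√119/17 ≈ 1463.1*I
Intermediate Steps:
E = 8*I*√119 (E = √(6302 + (-5795 - 8123)) = √(6302 - 13918) = √(-7616) = 8*I*√119 ≈ 87.27*I)
((5⁴ - 55)/(25 + 9))*E = ((5⁴ - 55)/(25 + 9))*(8*I*√119) = ((625 - 55)/34)*(8*I*√119) = (570*(1/34))*(8*I*√119) = 285*(8*I*√119)/17 = 2280*I*√119/17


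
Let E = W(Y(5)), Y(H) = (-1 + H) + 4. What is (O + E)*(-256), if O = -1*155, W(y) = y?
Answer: 37632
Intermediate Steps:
Y(H) = 3 + H
O = -155
E = 8 (E = 3 + 5 = 8)
(O + E)*(-256) = (-155 + 8)*(-256) = -147*(-256) = 37632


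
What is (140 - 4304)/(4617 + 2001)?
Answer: -694/1103 ≈ -0.62919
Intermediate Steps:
(140 - 4304)/(4617 + 2001) = -4164/6618 = -4164*1/6618 = -694/1103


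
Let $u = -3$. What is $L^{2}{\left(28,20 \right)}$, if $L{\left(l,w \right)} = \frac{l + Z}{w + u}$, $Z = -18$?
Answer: $\frac{100}{289} \approx 0.34602$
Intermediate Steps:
$L{\left(l,w \right)} = \frac{-18 + l}{-3 + w}$ ($L{\left(l,w \right)} = \frac{l - 18}{w - 3} = \frac{-18 + l}{-3 + w}$)
$L^{2}{\left(28,20 \right)} = \left(\frac{-18 + 28}{-3 + 20}\right)^{2} = \left(\frac{1}{17} \cdot 10\right)^{2} = \left(\frac{10}{17}\right)^{2} = \frac{100}{289}$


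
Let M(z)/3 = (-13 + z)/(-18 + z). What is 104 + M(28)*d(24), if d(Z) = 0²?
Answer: 104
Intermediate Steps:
d(Z) = 0
M(z) = 3*(-13 + z)/(-18 + z) (M(z) = 3*((-13 + z)/(-18 + z)) = 3*(-13 + z)/(-18 + z))
104 + M(28)*d(24) = 104 + (3*(-13 + 28)/(-18 + 28))*0 = 104 + (3*15/10)*0 = 104 + (3*(⅒)*15)*0 = 104 + (9/2)*0 = 104 + 0 = 104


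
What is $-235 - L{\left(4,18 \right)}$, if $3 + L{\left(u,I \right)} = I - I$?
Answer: $-232$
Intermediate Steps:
$L{\left(u,I \right)} = -3$ ($L{\left(u,I \right)} = -3 + \left(I - I\right) = -3 + 0 = -3$)
$-235 - L{\left(4,18 \right)} = -235 - -3 = -235 + 3 = -232$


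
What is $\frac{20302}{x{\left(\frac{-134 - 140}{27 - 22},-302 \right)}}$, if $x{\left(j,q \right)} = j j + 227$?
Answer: $\frac{507550}{80751} \approx 6.2854$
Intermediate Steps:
$x{\left(j,q \right)} = 227 + j^{2}$ ($x{\left(j,q \right)} = j^{2} + 227 = 227 + j^{2}$)
$\frac{20302}{x{\left(\frac{-134 - 140}{27 - 22},-302 \right)}} = \frac{20302}{227 + \left(\frac{-134 - 140}{27 - 22}\right)^{2}} = \frac{20302}{227 + \left(- \frac{274}{5}\right)^{2}} = \frac{20302}{227 + \frac{75076}{25}} = \frac{20302}{\frac{80751}{25}} = 20302 \cdot \frac{25}{80751} = \frac{507550}{80751}$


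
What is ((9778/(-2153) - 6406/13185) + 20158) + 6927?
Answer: 768727440877/28387305 ≈ 27080.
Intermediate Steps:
((9778/(-2153) - 6406/13185) + 20158) + 6927 = ((9778*(-1/2153) - 6406*1/13185) + 20158) + 6927 = ((-9778/2153 - 6406/13185) + 20158) + 6927 = (-142715048/28387305 + 20158) + 6927 = 572088579142/28387305 + 6927 = 768727440877/28387305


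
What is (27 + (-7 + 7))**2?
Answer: 729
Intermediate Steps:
(27 + (-7 + 7))**2 = (27 + 0)**2 = 27**2 = 729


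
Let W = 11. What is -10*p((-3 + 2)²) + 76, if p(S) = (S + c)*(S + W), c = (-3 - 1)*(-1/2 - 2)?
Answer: -1244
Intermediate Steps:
c = 10 (c = -4*(-1*½ - 2) = -4*(-½ - 2) = -4*(-5/2) = 10)
p(S) = (10 + S)*(11 + S) (p(S) = (S + 10)*(S + 11) = (10 + S)*(11 + S))
-10*p((-3 + 2)²) + 76 = -10*(110 + ((-3 + 2)²)² + 21*(-3 + 2)²) + 76 = -10*(110 + ((-1)²)² + 21*(-1)²) + 76 = -10*(110 + 1² + 21*1) + 76 = -10*(110 + 1 + 21) + 76 = -10*132 + 76 = -1320 + 76 = -1244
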